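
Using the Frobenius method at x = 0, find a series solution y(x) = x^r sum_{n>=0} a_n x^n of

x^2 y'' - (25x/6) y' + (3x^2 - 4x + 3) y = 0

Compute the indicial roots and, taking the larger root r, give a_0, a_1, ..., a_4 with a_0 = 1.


Write in Frobenius form y'' + (p(x)/x) y' + (q(x)/x^2) y = 0:
  p(x) = -25/6,  q(x) = 3x^2 - 4x + 3.
Indicial equation: r(r-1) + (-25/6) r + (3) = 0 -> roots r_1 = 9/2, r_2 = 2/3.
Take r = r_1 = 9/2. Let y(x) = x^r sum_{n>=0} a_n x^n with a_0 = 1.
Substitute y = x^r sum a_n x^n and match x^{r+n}. The recurrence is
  D(n) a_n - 4 a_{n-1} + 3 a_{n-2} = 0,  where D(n) = (r+n)(r+n-1) + (-25/6)(r+n) + (3).
  a_n = [4 a_{n-1} - 3 a_{n-2}] / D(n).
Since the indicial polynomial factors as (r - r_1)(r - r_2), D(n) = (r_1 + n - r_1)(r_1 + n - r_2) = n(n + 23/6).
Evaluating step by step (a_0 = 1):
  n = 1: D(1) = 1(1 + 23/6) = 29/6; numerator = 4(1) = 4; a_1 = (4)/(29/6) = 24/29
  n = 2: D(2) = 2(2 + 23/6) = 35/3; numerator = 4(24/29) - 3(1) = 9/29; a_2 = (9/29)/(35/3) = 27/1015
  n = 3: D(3) = 3(3 + 23/6) = 41/2; numerator = 4(27/1015) - 3(24/29) = -2412/1015; a_3 = (-2412/1015)/(41/2) = -4824/41615
  n = 4: D(4) = 4(4 + 23/6) = 94/3; numerator = 4(-4824/41615) - 3(27/1015) = -3231/5945; a_4 = (-3231/5945)/(94/3) = -9693/558830

r = 9/2; a_0 = 1; a_1 = 24/29; a_2 = 27/1015; a_3 = -4824/41615; a_4 = -9693/558830


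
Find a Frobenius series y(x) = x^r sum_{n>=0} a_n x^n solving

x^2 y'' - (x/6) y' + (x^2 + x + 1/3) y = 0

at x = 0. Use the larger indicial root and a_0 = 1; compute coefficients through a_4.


Write in Frobenius form y'' + (p(x)/x) y' + (q(x)/x^2) y = 0:
  p(x) = -1/6,  q(x) = x^2 + x + 1/3.
Indicial equation: r(r-1) + (-1/6) r + (1/3) = 0 -> roots r_1 = 2/3, r_2 = 1/2.
Take r = r_1 = 2/3. Let y(x) = x^r sum_{n>=0} a_n x^n with a_0 = 1.
Substitute y = x^r sum a_n x^n and match x^{r+n}. The recurrence is
  D(n) a_n + 1 a_{n-1} + 1 a_{n-2} = 0,  where D(n) = (r+n)(r+n-1) + (-1/6)(r+n) + (1/3).
  a_n = [-1 a_{n-1} - 1 a_{n-2}] / D(n).
Since the indicial polynomial factors as (r - r_1)(r - r_2), D(n) = (r_1 + n - r_1)(r_1 + n - r_2) = n(n + 1/6).
Evaluating step by step (a_0 = 1):
  n = 1: D(1) = 1(1 + 1/6) = 7/6; numerator = -1(1) = -1; a_1 = (-1)/(7/6) = -6/7
  n = 2: D(2) = 2(2 + 1/6) = 13/3; numerator = -1(-6/7) - 1(1) = -1/7; a_2 = (-1/7)/(13/3) = -3/91
  n = 3: D(3) = 3(3 + 1/6) = 19/2; numerator = -1(-3/91) - 1(-6/7) = 81/91; a_3 = (81/91)/(19/2) = 162/1729
  n = 4: D(4) = 4(4 + 1/6) = 50/3; numerator = -1(162/1729) - 1(-3/91) = -15/247; a_4 = (-15/247)/(50/3) = -9/2470

r = 2/3; a_0 = 1; a_1 = -6/7; a_2 = -3/91; a_3 = 162/1729; a_4 = -9/2470


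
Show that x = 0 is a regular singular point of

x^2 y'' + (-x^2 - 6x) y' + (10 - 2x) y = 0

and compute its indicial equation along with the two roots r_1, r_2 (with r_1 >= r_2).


Divide by x^2 to reach normal form y'' + P_1(x) y' + P_2(x) y = 0 with P_1(x) = -1 - 6/x and P_2(x) = -2/x + 10/x^2.
x = 0 is a singular point because the y'-coefficient -1 - 6/x has a pole at x = 0 and the y-coefficient -2/x + 10/x^2 has a pole at x = 0.
It is a regular singular point because x P_1(x) = p(x) = -x - 6 and x^2 P_2(x) = q(x) = 10 - 2x are polynomials, hence analytic at x = 0.
p(0) = -6,  q(0) = 10.
Indicial equation: r(r-1) + p(0) r + q(0) = 0, i.e. r^2 + (p(0) - 1) r + q(0) = 0, i.e. r^2 - 7 r + 10 = 0.
Discriminant: (-7)^2 - 4(10) = 9, so r = (7 ± 3)/2.
Solving: r_1 = 5, r_2 = 2.

indicial: r^2 - 7 r + 10 = 0; roots r_1 = 5, r_2 = 2


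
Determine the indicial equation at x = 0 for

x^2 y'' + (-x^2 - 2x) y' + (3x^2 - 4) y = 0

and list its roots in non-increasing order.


Divide by x^2 to reach normal form y'' + P_1(x) y' + P_2(x) y = 0 with P_1(x) = -1 - 2/x and P_2(x) = 3 - 4/x^2.
x = 0 is a singular point because the y'-coefficient -1 - 2/x has a pole at x = 0 and the y-coefficient 3 - 4/x^2 has a pole at x = 0.
It is a regular singular point because x P_1(x) = p(x) = -x - 2 and x^2 P_2(x) = q(x) = 3x^2 - 4 are polynomials, hence analytic at x = 0.
p(0) = -2,  q(0) = -4.
Indicial equation: r(r-1) + p(0) r + q(0) = 0, i.e. r^2 + (p(0) - 1) r + q(0) = 0, i.e. r^2 - 3 r - 4 = 0.
Discriminant: (-3)^2 - 4(-4) = 25, so r = (3 ± 5)/2.
Solving: r_1 = 4, r_2 = -1.

indicial: r^2 - 3 r - 4 = 0; roots r_1 = 4, r_2 = -1


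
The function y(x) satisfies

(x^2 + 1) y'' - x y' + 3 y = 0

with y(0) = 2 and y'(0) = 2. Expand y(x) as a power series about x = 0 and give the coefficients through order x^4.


Ansatz: y(x) = sum_{n>=0} a_n x^n, so y'(x) = sum_{n>=1} n a_n x^(n-1) and y''(x) = sum_{n>=2} n(n-1) a_n x^(n-2).
Substitute into P(x) y'' + Q(x) y' + R(x) y = 0 with P(x) = x^2 + 1, Q(x) = -x, R(x) = 3, and match powers of x.
Initial conditions: a_0 = 2, a_1 = 2.
Setting the coefficient of each power of x to zero and solving order by order (substituting the coefficients already found):
  x^0: 2 a_2 + 3 a_0 = 0  ->  2 a_2 = -3 a_0 = -6  ->  a_2 = -3
  x^1: 6 a_3 + 2 a_1 = 0  ->  6 a_3 = -2 a_1 = -4  ->  a_3 = -2/3
  x^2: 12 a_4 + 3 a_2 = 0  ->  12 a_4 = -3 a_2 = 9  ->  a_4 = 3/4
Truncated series: y(x) = 2 + 2 x - 3 x^2 - (2/3) x^3 + (3/4) x^4 + O(x^5).

a_0 = 2; a_1 = 2; a_2 = -3; a_3 = -2/3; a_4 = 3/4


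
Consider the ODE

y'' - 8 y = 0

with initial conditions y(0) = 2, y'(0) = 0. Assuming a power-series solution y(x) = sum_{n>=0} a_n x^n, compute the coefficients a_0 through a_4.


Ansatz: y(x) = sum_{n>=0} a_n x^n, so y'(x) = sum_{n>=1} n a_n x^(n-1) and y''(x) = sum_{n>=2} n(n-1) a_n x^(n-2).
Substitute into P(x) y'' + Q(x) y' + R(x) y = 0 with P(x) = 1, Q(x) = 0, R(x) = -8, and match powers of x.
Initial conditions: a_0 = 2, a_1 = 0.
Setting the coefficient of each power of x to zero and solving order by order (substituting the coefficients already found):
  x^0: 2 a_2 - 8 a_0 = 0  ->  2 a_2 = 8 a_0 = 16  ->  a_2 = 8
  x^1: 6 a_3 - 8 a_1 = 0  ->  6 a_3 = 8 a_1 = 0  ->  a_3 = 0
  x^2: 12 a_4 - 8 a_2 = 0  ->  12 a_4 = 8 a_2 = 64  ->  a_4 = 16/3
Truncated series: y(x) = 2 + 8 x^2 + (16/3) x^4 + O(x^5).

a_0 = 2; a_1 = 0; a_2 = 8; a_3 = 0; a_4 = 16/3


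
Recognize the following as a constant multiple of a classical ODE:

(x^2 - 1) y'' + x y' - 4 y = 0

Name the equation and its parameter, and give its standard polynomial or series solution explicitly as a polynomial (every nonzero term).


All three coefficients share the factor -1; dividing through by -1 gives  (1 - x^2) y'' - x y' + 4 y = 0.
This matches the Chebyshev equation (1 - x^2) y'' - x y' + n^2 y = 0 (note the -x y' term, not -2x y') with n^2 = 4, so n = 2; the polynomial solution is T_2(x).
With y = sum_k a_k x^k, matching x^k gives (k+2)(k+1) a_{k+2} = (k^2 - n^2) a_k = (k - 2)(k + 2) a_k. The right side vanishes at k = 2, so the series with the parity of 2 terminates at degree 2.
Standard normalization: leading coefficient of T_n is 2^(n-1), so a_2 = 2^1 = 2. Work downward with a_k = (k+1)(k+2) a_{k+2} / ((k - 2)(k + 2)):
  a_0 = (1)(2)(2) / ((0 - 2)(0 + 2)) = 4/(-4) = -1
Hence T_2(x) = 2 x^2 - 1.

T_2(x); series = 2 x^2 - 1


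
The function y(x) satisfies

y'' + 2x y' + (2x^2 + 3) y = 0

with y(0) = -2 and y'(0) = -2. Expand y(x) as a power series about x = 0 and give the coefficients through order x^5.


Ansatz: y(x) = sum_{n>=0} a_n x^n, so y'(x) = sum_{n>=1} n a_n x^(n-1) and y''(x) = sum_{n>=2} n(n-1) a_n x^(n-2).
Substitute into P(x) y'' + Q(x) y' + R(x) y = 0 with P(x) = 1, Q(x) = 2x, R(x) = 2x^2 + 3, and match powers of x.
Initial conditions: a_0 = -2, a_1 = -2.
Setting the coefficient of each power of x to zero and solving order by order (substituting the coefficients already found):
  x^0: 2 a_2 + 3 a_0 = 0  ->  2 a_2 = -3 a_0 = 6  ->  a_2 = 3
  x^1: 6 a_3 + 5 a_1 = 0  ->  6 a_3 = -5 a_1 = 10  ->  a_3 = 5/3
  x^2: 12 a_4 + 7 a_2 + 2 a_0 = 0  ->  12 a_4 = -7 a_2 - 2 a_0 = -17  ->  a_4 = -17/12
  x^3: 20 a_5 + 9 a_3 + 2 a_1 = 0  ->  20 a_5 = -9 a_3 - 2 a_1 = -11  ->  a_5 = -11/20
Truncated series: y(x) = -2 - 2 x + 3 x^2 + (5/3) x^3 - (17/12) x^4 - (11/20) x^5 + O(x^6).

a_0 = -2; a_1 = -2; a_2 = 3; a_3 = 5/3; a_4 = -17/12; a_5 = -11/20


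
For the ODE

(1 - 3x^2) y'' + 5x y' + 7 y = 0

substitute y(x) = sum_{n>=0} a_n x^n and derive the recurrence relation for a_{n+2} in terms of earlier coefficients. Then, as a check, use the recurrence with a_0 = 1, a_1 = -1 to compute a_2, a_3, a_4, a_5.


Substitute y = sum_n a_n x^n.
(1 - 3 x^2) y'' contributes (n+2)(n+1) a_{n+2} - 3 n(n-1) a_n at x^n.
5 x y'(x) contributes 5 n a_n at x^n.
7 y(x) contributes 7 a_n at x^n.
Matching x^n: (n+2)(n+1) a_{n+2} + (-3 n(n-1) + 5 n + 7) a_n = 0.
Thus a_{n+2} = (3 n(n-1) - 5 n - 7) / ((n+1)(n+2)) * a_n.

Check with a_0 = 1, a_1 = -1 (apply the recurrence for n = 0, 1, 2, 3): a_0 = 1, a_1 = -1, a_2 = -7/2, a_3 = 2, a_4 = 77/24, a_5 = -2/5.

a_(n+2) = (3 n(n-1) - 5 n - 7) / ((n+1)(n+2)) * a_n; check: a_0 = 1, a_1 = -1, a_2 = -7/2, a_3 = 2, a_4 = 77/24, a_5 = -2/5


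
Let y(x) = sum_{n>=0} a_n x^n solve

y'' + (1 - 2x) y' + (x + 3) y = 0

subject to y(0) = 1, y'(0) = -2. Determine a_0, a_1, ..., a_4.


Ansatz: y(x) = sum_{n>=0} a_n x^n, so y'(x) = sum_{n>=1} n a_n x^(n-1) and y''(x) = sum_{n>=2} n(n-1) a_n x^(n-2).
Substitute into P(x) y'' + Q(x) y' + R(x) y = 0 with P(x) = 1, Q(x) = 1 - 2x, R(x) = x + 3, and match powers of x.
Initial conditions: a_0 = 1, a_1 = -2.
Setting the coefficient of each power of x to zero and solving order by order (substituting the coefficients already found):
  x^0: 2 a_2 + a_1 + 3 a_0 = 0  ->  2 a_2 = -a_1 - 3 a_0 = -1  ->  a_2 = -1/2
  x^1: 6 a_3 + 2 a_2 + a_1 + a_0 = 0  ->  6 a_3 = -2 a_2 - a_1 - a_0 = 2  ->  a_3 = 1/3
  x^2: 12 a_4 + 3 a_3 - a_2 + a_1 = 0  ->  12 a_4 = -3 a_3 + a_2 - a_1 = 1/2  ->  a_4 = 1/24
Truncated series: y(x) = 1 - 2 x - (1/2) x^2 + (1/3) x^3 + (1/24) x^4 + O(x^5).

a_0 = 1; a_1 = -2; a_2 = -1/2; a_3 = 1/3; a_4 = 1/24


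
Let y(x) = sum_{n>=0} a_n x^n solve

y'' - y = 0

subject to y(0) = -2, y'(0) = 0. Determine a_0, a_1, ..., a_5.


Ansatz: y(x) = sum_{n>=0} a_n x^n, so y'(x) = sum_{n>=1} n a_n x^(n-1) and y''(x) = sum_{n>=2} n(n-1) a_n x^(n-2).
Substitute into P(x) y'' + Q(x) y' + R(x) y = 0 with P(x) = 1, Q(x) = 0, R(x) = -1, and match powers of x.
Initial conditions: a_0 = -2, a_1 = 0.
Setting the coefficient of each power of x to zero and solving order by order (substituting the coefficients already found):
  x^0: 2 a_2 - a_0 = 0  ->  2 a_2 = a_0 = -2  ->  a_2 = -1
  x^1: 6 a_3 - a_1 = 0  ->  6 a_3 = a_1 = 0  ->  a_3 = 0
  x^2: 12 a_4 - a_2 = 0  ->  12 a_4 = a_2 = -1  ->  a_4 = -1/12
  x^3: 20 a_5 - a_3 = 0  ->  20 a_5 = a_3 = 0  ->  a_5 = 0
Truncated series: y(x) = -2 - x^2 - (1/12) x^4 + O(x^6).

a_0 = -2; a_1 = 0; a_2 = -1; a_3 = 0; a_4 = -1/12; a_5 = 0


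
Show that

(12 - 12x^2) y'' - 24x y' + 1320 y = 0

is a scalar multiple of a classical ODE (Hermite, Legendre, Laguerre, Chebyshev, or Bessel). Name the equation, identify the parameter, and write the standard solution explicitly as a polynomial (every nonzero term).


All three coefficients share the factor 12; dividing through by 12 gives  (1 - x^2) y'' - 2x y' + 110 y = 0.
This matches the Legendre equation (1 - x^2) y'' - 2x y' + n(n+1) y = 0 (note the -2x y' term) with n(n+1) = 110, so n = 10; the polynomial solution is P_10(x).
With y = sum_k a_k x^k, matching x^k gives (k+2)(k+1) a_{k+2} = [k(k+1) - n(n+1)] a_k = (k - 10)(k + 11) a_k. The right side vanishes at k = 10, so the series with the parity of 10 terminates at degree 10.
Standard normalization (P_n(1) = 1): leading coefficient (2n)!/(2^n (n!)^2) = 2432902008176640000/(1024*13168189440000) = 46189/256, so a_10 = 46189/256. Work downward with a_k = (k+1)(k+2) a_{k+2} / ((k - 10)(k + 11)):
  a_8 = (9)(10)(46189/256) / ((8 - 10)(8 + 11)) = (2078505/128)/(-38) = -109395/256
  a_6 = (7)(8)(-109395/256) / ((6 - 10)(6 + 11)) = (-765765/32)/(-68) = 45045/128
  a_4 = (5)(6)(45045/128) / ((4 - 10)(4 + 11)) = (675675/64)/(-90) = -15015/128
  a_2 = (3)(4)(-15015/128) / ((2 - 10)(2 + 11)) = (-45045/32)/(-104) = 3465/256
  a_0 = (1)(2)(3465/256) / ((0 - 10)(0 + 11)) = (3465/128)/(-110) = -63/256
Hence P_10(x) = 46189 x^10/256 - 109395 x^8/256 + 45045 x^6/128 - 15015 x^4/128 + 3465 x^2/256 - 63/256.

P_10(x); series = 46189 x^10/256 - 109395 x^8/256 + 45045 x^6/128 - 15015 x^4/128 + 3465 x^2/256 - 63/256


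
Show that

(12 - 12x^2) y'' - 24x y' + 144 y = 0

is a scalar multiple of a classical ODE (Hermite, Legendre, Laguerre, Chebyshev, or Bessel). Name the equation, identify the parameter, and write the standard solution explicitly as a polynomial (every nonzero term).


All three coefficients share the factor 12; dividing through by 12 gives  (1 - x^2) y'' - 2x y' + 12 y = 0.
This matches the Legendre equation (1 - x^2) y'' - 2x y' + n(n+1) y = 0 (note the -2x y' term) with n(n+1) = 12, so n = 3; the polynomial solution is P_3(x).
With y = sum_k a_k x^k, matching x^k gives (k+2)(k+1) a_{k+2} = [k(k+1) - n(n+1)] a_k = (k - 3)(k + 4) a_k. The right side vanishes at k = 3, so the series with the parity of 3 terminates at degree 3.
Standard normalization (P_n(1) = 1): leading coefficient (2n)!/(2^n (n!)^2) = 720/(8*36) = 5/2, so a_3 = 5/2. Work downward with a_k = (k+1)(k+2) a_{k+2} / ((k - 3)(k + 4)):
  a_1 = (2)(3)(5/2) / ((1 - 3)(1 + 4)) = 15/(-10) = -3/2
Hence P_3(x) = 5 x^3/2 - 3 x/2.

P_3(x); series = 5 x^3/2 - 3 x/2


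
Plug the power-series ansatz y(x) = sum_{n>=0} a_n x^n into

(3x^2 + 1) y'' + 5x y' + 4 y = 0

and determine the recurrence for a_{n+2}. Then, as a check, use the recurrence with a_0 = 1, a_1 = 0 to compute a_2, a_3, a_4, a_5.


Substitute y = sum_n a_n x^n.
(1 + 3 x^2) y'' contributes (n+2)(n+1) a_{n+2} + 3 n(n-1) a_n at x^n.
5 x y'(x) contributes 5 n a_n at x^n.
4 y(x) contributes 4 a_n at x^n.
Matching x^n: (n+2)(n+1) a_{n+2} + (3 n(n-1) + 5 n + 4) a_n = 0.
Thus a_{n+2} = (-3 n(n-1) - 5 n - 4) / ((n+1)(n+2)) * a_n.

Check with a_0 = 1, a_1 = 0 (apply the recurrence for n = 0, 1, 2, 3): a_0 = 1, a_1 = 0, a_2 = -2, a_3 = 0, a_4 = 10/3, a_5 = 0.

a_(n+2) = (-3 n(n-1) - 5 n - 4) / ((n+1)(n+2)) * a_n; check: a_0 = 1, a_1 = 0, a_2 = -2, a_3 = 0, a_4 = 10/3, a_5 = 0


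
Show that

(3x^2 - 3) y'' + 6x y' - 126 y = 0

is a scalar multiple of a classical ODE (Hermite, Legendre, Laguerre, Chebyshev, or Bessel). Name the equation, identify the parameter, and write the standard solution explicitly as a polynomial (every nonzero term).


All three coefficients share the factor -3; dividing through by -3 gives  (1 - x^2) y'' - 2x y' + 42 y = 0.
This matches the Legendre equation (1 - x^2) y'' - 2x y' + n(n+1) y = 0 (note the -2x y' term) with n(n+1) = 42, so n = 6; the polynomial solution is P_6(x).
With y = sum_k a_k x^k, matching x^k gives (k+2)(k+1) a_{k+2} = [k(k+1) - n(n+1)] a_k = (k - 6)(k + 7) a_k. The right side vanishes at k = 6, so the series with the parity of 6 terminates at degree 6.
Standard normalization (P_n(1) = 1): leading coefficient (2n)!/(2^n (n!)^2) = 479001600/(64*518400) = 231/16, so a_6 = 231/16. Work downward with a_k = (k+1)(k+2) a_{k+2} / ((k - 6)(k + 7)):
  a_4 = (5)(6)(231/16) / ((4 - 6)(4 + 7)) = (3465/8)/(-22) = -315/16
  a_2 = (3)(4)(-315/16) / ((2 - 6)(2 + 7)) = (-945/4)/(-36) = 105/16
  a_0 = (1)(2)(105/16) / ((0 - 6)(0 + 7)) = (105/8)/(-42) = -5/16
Hence P_6(x) = 231 x^6/16 - 315 x^4/16 + 105 x^2/16 - 5/16.

P_6(x); series = 231 x^6/16 - 315 x^4/16 + 105 x^2/16 - 5/16


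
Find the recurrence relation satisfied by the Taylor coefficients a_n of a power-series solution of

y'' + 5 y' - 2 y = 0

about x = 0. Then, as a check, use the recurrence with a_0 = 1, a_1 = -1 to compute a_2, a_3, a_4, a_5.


Substitute y = sum_n a_n x^n.
y''(x) has coefficient (n+2)(n+1) a_{n+2} at x^n;
5 y'(x) has coefficient 5 (n+1) a_{n+1} at x^n;
-2 y(x) has coefficient -2 a_n at x^n.
Matching x^n: (n+2)(n+1) a_{n+2} + 5 (n+1) a_{n+1} - 2 a_n = 0.
Thus a_{n+2} = [-5 (n+1) a_{n+1} + 2 a_n] / ((n+1)(n+2)).

Check with a_0 = 1, a_1 = -1 (apply the recurrence for n = 0, 1, 2, 3): a_0 = 1, a_1 = -1, a_2 = 7/2, a_3 = -37/6, a_4 = 199/24, a_5 = -1069/120.

a_(n+2) = [-5 (n+1) a_(n+1) + 2 a_n] / ((n+1)(n+2)); check: a_0 = 1, a_1 = -1, a_2 = 7/2, a_3 = -37/6, a_4 = 199/24, a_5 = -1069/120


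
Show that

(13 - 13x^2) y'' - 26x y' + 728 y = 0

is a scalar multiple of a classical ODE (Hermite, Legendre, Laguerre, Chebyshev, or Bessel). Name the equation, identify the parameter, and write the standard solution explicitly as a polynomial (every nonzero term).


All three coefficients share the factor 13; dividing through by 13 gives  (1 - x^2) y'' - 2x y' + 56 y = 0.
This matches the Legendre equation (1 - x^2) y'' - 2x y' + n(n+1) y = 0 (note the -2x y' term) with n(n+1) = 56, so n = 7; the polynomial solution is P_7(x).
With y = sum_k a_k x^k, matching x^k gives (k+2)(k+1) a_{k+2} = [k(k+1) - n(n+1)] a_k = (k - 7)(k + 8) a_k. The right side vanishes at k = 7, so the series with the parity of 7 terminates at degree 7.
Standard normalization (P_n(1) = 1): leading coefficient (2n)!/(2^n (n!)^2) = 87178291200/(128*25401600) = 429/16, so a_7 = 429/16. Work downward with a_k = (k+1)(k+2) a_{k+2} / ((k - 7)(k + 8)):
  a_5 = (6)(7)(429/16) / ((5 - 7)(5 + 8)) = (9009/8)/(-26) = -693/16
  a_3 = (4)(5)(-693/16) / ((3 - 7)(3 + 8)) = (-3465/4)/(-44) = 315/16
  a_1 = (2)(3)(315/16) / ((1 - 7)(1 + 8)) = (945/8)/(-54) = -35/16
Hence P_7(x) = 429 x^7/16 - 693 x^5/16 + 315 x^3/16 - 35 x/16.

P_7(x); series = 429 x^7/16 - 693 x^5/16 + 315 x^3/16 - 35 x/16


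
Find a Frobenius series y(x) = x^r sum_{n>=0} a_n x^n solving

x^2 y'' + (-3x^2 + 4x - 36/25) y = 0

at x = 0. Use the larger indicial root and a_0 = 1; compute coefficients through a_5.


Write in Frobenius form y'' + (p(x)/x) y' + (q(x)/x^2) y = 0:
  p(x) = 0,  q(x) = -3x^2 + 4x - 36/25.
Indicial equation: r(r-1) + (0) r + (-36/25) = 0 -> roots r_1 = 9/5, r_2 = -4/5.
Take r = r_1 = 9/5. Let y(x) = x^r sum_{n>=0} a_n x^n with a_0 = 1.
Substitute y = x^r sum a_n x^n and match x^{r+n}. The recurrence is
  D(n) a_n + 4 a_{n-1} - 3 a_{n-2} = 0,  where D(n) = (r+n)(r+n-1) + (0)(r+n) + (-36/25).
  a_n = [-4 a_{n-1} + 3 a_{n-2}] / D(n).
Since the indicial polynomial factors as (r - r_1)(r - r_2), D(n) = (r_1 + n - r_1)(r_1 + n - r_2) = n(n + 13/5).
Evaluating step by step (a_0 = 1):
  n = 1: D(1) = 1(1 + 13/5) = 18/5; numerator = -4(1) = -4; a_1 = (-4)/(18/5) = -10/9
  n = 2: D(2) = 2(2 + 13/5) = 46/5; numerator = -4(-10/9) + 3(1) = 67/9; a_2 = (67/9)/(46/5) = 335/414
  n = 3: D(3) = 3(3 + 13/5) = 84/5; numerator = -4(335/414) + 3(-10/9) = -1360/207; a_3 = (-1360/207)/(84/5) = -1700/4347
  n = 4: D(4) = 4(4 + 13/5) = 132/5; numerator = -4(-1700/4347) + 3(335/414) = 34705/8694; a_4 = (34705/8694)/(132/5) = 15775/104328
  n = 5: D(5) = 5(5 + 13/5) = 38; numerator = -4(15775/104328) + 3(-1700/4347) = -6625/3726; a_5 = (-6625/3726)/(38) = -6625/141588

r = 9/5; a_0 = 1; a_1 = -10/9; a_2 = 335/414; a_3 = -1700/4347; a_4 = 15775/104328; a_5 = -6625/141588


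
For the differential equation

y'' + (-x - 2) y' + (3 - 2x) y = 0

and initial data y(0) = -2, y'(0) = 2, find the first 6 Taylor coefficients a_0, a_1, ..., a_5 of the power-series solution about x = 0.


Ansatz: y(x) = sum_{n>=0} a_n x^n, so y'(x) = sum_{n>=1} n a_n x^(n-1) and y''(x) = sum_{n>=2} n(n-1) a_n x^(n-2).
Substitute into P(x) y'' + Q(x) y' + R(x) y = 0 with P(x) = 1, Q(x) = -x - 2, R(x) = 3 - 2x, and match powers of x.
Initial conditions: a_0 = -2, a_1 = 2.
Setting the coefficient of each power of x to zero and solving order by order (substituting the coefficients already found):
  x^0: 2 a_2 - 2 a_1 + 3 a_0 = 0  ->  2 a_2 = 2 a_1 - 3 a_0 = 10  ->  a_2 = 5
  x^1: 6 a_3 - 4 a_2 + 2 a_1 - 2 a_0 = 0  ->  6 a_3 = 4 a_2 - 2 a_1 + 2 a_0 = 12  ->  a_3 = 2
  x^2: 12 a_4 - 6 a_3 + a_2 - 2 a_1 = 0  ->  12 a_4 = 6 a_3 - a_2 + 2 a_1 = 11  ->  a_4 = 11/12
  x^3: 20 a_5 - 8 a_4 - 2 a_2 = 0  ->  20 a_5 = 8 a_4 + 2 a_2 = 52/3  ->  a_5 = 13/15
Truncated series: y(x) = -2 + 2 x + 5 x^2 + 2 x^3 + (11/12) x^4 + (13/15) x^5 + O(x^6).

a_0 = -2; a_1 = 2; a_2 = 5; a_3 = 2; a_4 = 11/12; a_5 = 13/15


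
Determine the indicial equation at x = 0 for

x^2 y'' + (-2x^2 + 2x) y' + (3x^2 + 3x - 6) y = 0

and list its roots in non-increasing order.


Divide by x^2 to reach normal form y'' + P_1(x) y' + P_2(x) y = 0 with P_1(x) = -2 + 2/x and P_2(x) = 3 + 3/x - 6/x^2.
x = 0 is a singular point because the y'-coefficient -2 + 2/x has a pole at x = 0 and the y-coefficient 3 + 3/x - 6/x^2 has a pole at x = 0.
It is a regular singular point because x P_1(x) = p(x) = 2 - 2x and x^2 P_2(x) = q(x) = 3x^2 + 3x - 6 are polynomials, hence analytic at x = 0.
p(0) = 2,  q(0) = -6.
Indicial equation: r(r-1) + p(0) r + q(0) = 0, i.e. r^2 + (p(0) - 1) r + q(0) = 0, i.e. r^2 + 1 r - 6 = 0.
Discriminant: (1)^2 - 4(-6) = 25, so r = (-1 ± 5)/2.
Solving: r_1 = 2, r_2 = -3.

indicial: r^2 + 1 r - 6 = 0; roots r_1 = 2, r_2 = -3


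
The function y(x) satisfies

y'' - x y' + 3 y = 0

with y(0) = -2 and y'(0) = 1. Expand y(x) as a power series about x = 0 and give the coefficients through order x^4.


Ansatz: y(x) = sum_{n>=0} a_n x^n, so y'(x) = sum_{n>=1} n a_n x^(n-1) and y''(x) = sum_{n>=2} n(n-1) a_n x^(n-2).
Substitute into P(x) y'' + Q(x) y' + R(x) y = 0 with P(x) = 1, Q(x) = -x, R(x) = 3, and match powers of x.
Initial conditions: a_0 = -2, a_1 = 1.
Setting the coefficient of each power of x to zero and solving order by order (substituting the coefficients already found):
  x^0: 2 a_2 + 3 a_0 = 0  ->  2 a_2 = -3 a_0 = 6  ->  a_2 = 3
  x^1: 6 a_3 + 2 a_1 = 0  ->  6 a_3 = -2 a_1 = -2  ->  a_3 = -1/3
  x^2: 12 a_4 + a_2 = 0  ->  12 a_4 = -a_2 = -3  ->  a_4 = -1/4
Truncated series: y(x) = -2 + x + 3 x^2 - (1/3) x^3 - (1/4) x^4 + O(x^5).

a_0 = -2; a_1 = 1; a_2 = 3; a_3 = -1/3; a_4 = -1/4


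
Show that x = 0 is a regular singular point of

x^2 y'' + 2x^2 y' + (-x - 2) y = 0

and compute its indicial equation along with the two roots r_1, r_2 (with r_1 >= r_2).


Divide by x^2 to reach normal form y'' + P_1(x) y' + P_2(x) y = 0 with P_1(x) = 2 and P_2(x) = -1/x - 2/x^2.
x = 0 is a singular point because the y-coefficient -1/x - 2/x^2 has a pole at x = 0.
It is a regular singular point because x P_1(x) = p(x) = 2x and x^2 P_2(x) = q(x) = -x - 2 are polynomials, hence analytic at x = 0.
p(0) = 0,  q(0) = -2.
Indicial equation: r(r-1) + p(0) r + q(0) = 0, i.e. r^2 + (p(0) - 1) r + q(0) = 0, i.e. r^2 - 1 r - 2 = 0.
Discriminant: (-1)^2 - 4(-2) = 9, so r = (1 ± 3)/2.
Solving: r_1 = 2, r_2 = -1.

indicial: r^2 - 1 r - 2 = 0; roots r_1 = 2, r_2 = -1


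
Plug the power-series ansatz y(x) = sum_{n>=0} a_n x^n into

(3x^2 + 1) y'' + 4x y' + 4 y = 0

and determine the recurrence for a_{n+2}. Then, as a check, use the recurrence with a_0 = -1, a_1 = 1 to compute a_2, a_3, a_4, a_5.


Substitute y = sum_n a_n x^n.
(1 + 3 x^2) y'' contributes (n+2)(n+1) a_{n+2} + 3 n(n-1) a_n at x^n.
4 x y'(x) contributes 4 n a_n at x^n.
4 y(x) contributes 4 a_n at x^n.
Matching x^n: (n+2)(n+1) a_{n+2} + (3 n(n-1) + 4 n + 4) a_n = 0.
Thus a_{n+2} = (-3 n(n-1) - 4 n - 4) / ((n+1)(n+2)) * a_n.

Check with a_0 = -1, a_1 = 1 (apply the recurrence for n = 0, 1, 2, 3): a_0 = -1, a_1 = 1, a_2 = 2, a_3 = -4/3, a_4 = -3, a_5 = 34/15.

a_(n+2) = (-3 n(n-1) - 4 n - 4) / ((n+1)(n+2)) * a_n; check: a_0 = -1, a_1 = 1, a_2 = 2, a_3 = -4/3, a_4 = -3, a_5 = 34/15


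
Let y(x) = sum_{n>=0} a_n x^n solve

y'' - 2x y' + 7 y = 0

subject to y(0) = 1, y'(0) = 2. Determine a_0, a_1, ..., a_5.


Ansatz: y(x) = sum_{n>=0} a_n x^n, so y'(x) = sum_{n>=1} n a_n x^(n-1) and y''(x) = sum_{n>=2} n(n-1) a_n x^(n-2).
Substitute into P(x) y'' + Q(x) y' + R(x) y = 0 with P(x) = 1, Q(x) = -2x, R(x) = 7, and match powers of x.
Initial conditions: a_0 = 1, a_1 = 2.
Setting the coefficient of each power of x to zero and solving order by order (substituting the coefficients already found):
  x^0: 2 a_2 + 7 a_0 = 0  ->  2 a_2 = -7 a_0 = -7  ->  a_2 = -7/2
  x^1: 6 a_3 + 5 a_1 = 0  ->  6 a_3 = -5 a_1 = -10  ->  a_3 = -5/3
  x^2: 12 a_4 + 3 a_2 = 0  ->  12 a_4 = -3 a_2 = 21/2  ->  a_4 = 7/8
  x^3: 20 a_5 + a_3 = 0  ->  20 a_5 = -a_3 = 5/3  ->  a_5 = 1/12
Truncated series: y(x) = 1 + 2 x - (7/2) x^2 - (5/3) x^3 + (7/8) x^4 + (1/12) x^5 + O(x^6).

a_0 = 1; a_1 = 2; a_2 = -7/2; a_3 = -5/3; a_4 = 7/8; a_5 = 1/12


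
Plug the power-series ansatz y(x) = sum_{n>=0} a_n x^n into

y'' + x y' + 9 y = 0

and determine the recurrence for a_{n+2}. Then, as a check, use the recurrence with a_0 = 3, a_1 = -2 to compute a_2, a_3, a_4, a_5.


Substitute y = sum_n a_n x^n.
y''(x) has coefficient (n+2)(n+1) a_{n+2} at x^n;
x y'(x) has coefficient n a_n at x^n (shift);
9 y(x) has coefficient 9 a_n at x^n.
Matching x^n: (n+2)(n+1) a_{n+2} + (n + 9) a_n = 0.
Thus a_{n+2} = (-n - 9) / ((n+1)(n+2)) * a_n.

Check with a_0 = 3, a_1 = -2 (apply the recurrence for n = 0, 1, 2, 3): a_0 = 3, a_1 = -2, a_2 = -27/2, a_3 = 10/3, a_4 = 99/8, a_5 = -2.

a_(n+2) = (-n - 9) / ((n+1)(n+2)) * a_n; check: a_0 = 3, a_1 = -2, a_2 = -27/2, a_3 = 10/3, a_4 = 99/8, a_5 = -2


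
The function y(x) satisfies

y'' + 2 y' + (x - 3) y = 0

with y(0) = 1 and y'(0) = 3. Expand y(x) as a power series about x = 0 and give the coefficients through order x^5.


Ansatz: y(x) = sum_{n>=0} a_n x^n, so y'(x) = sum_{n>=1} n a_n x^(n-1) and y''(x) = sum_{n>=2} n(n-1) a_n x^(n-2).
Substitute into P(x) y'' + Q(x) y' + R(x) y = 0 with P(x) = 1, Q(x) = 2, R(x) = x - 3, and match powers of x.
Initial conditions: a_0 = 1, a_1 = 3.
Setting the coefficient of each power of x to zero and solving order by order (substituting the coefficients already found):
  x^0: 2 a_2 + 2 a_1 - 3 a_0 = 0  ->  2 a_2 = -2 a_1 + 3 a_0 = -3  ->  a_2 = -3/2
  x^1: 6 a_3 + 4 a_2 - 3 a_1 + a_0 = 0  ->  6 a_3 = -4 a_2 + 3 a_1 - a_0 = 14  ->  a_3 = 7/3
  x^2: 12 a_4 + 6 a_3 - 3 a_2 + a_1 = 0  ->  12 a_4 = -6 a_3 + 3 a_2 - a_1 = -43/2  ->  a_4 = -43/24
  x^3: 20 a_5 + 8 a_4 - 3 a_3 + a_2 = 0  ->  20 a_5 = -8 a_4 + 3 a_3 - a_2 = 137/6  ->  a_5 = 137/120
Truncated series: y(x) = 1 + 3 x - (3/2) x^2 + (7/3) x^3 - (43/24) x^4 + (137/120) x^5 + O(x^6).

a_0 = 1; a_1 = 3; a_2 = -3/2; a_3 = 7/3; a_4 = -43/24; a_5 = 137/120


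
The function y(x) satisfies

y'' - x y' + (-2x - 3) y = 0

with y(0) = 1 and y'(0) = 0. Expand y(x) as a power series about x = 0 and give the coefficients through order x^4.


Ansatz: y(x) = sum_{n>=0} a_n x^n, so y'(x) = sum_{n>=1} n a_n x^(n-1) and y''(x) = sum_{n>=2} n(n-1) a_n x^(n-2).
Substitute into P(x) y'' + Q(x) y' + R(x) y = 0 with P(x) = 1, Q(x) = -x, R(x) = -2x - 3, and match powers of x.
Initial conditions: a_0 = 1, a_1 = 0.
Setting the coefficient of each power of x to zero and solving order by order (substituting the coefficients already found):
  x^0: 2 a_2 - 3 a_0 = 0  ->  2 a_2 = 3 a_0 = 3  ->  a_2 = 3/2
  x^1: 6 a_3 - 4 a_1 - 2 a_0 = 0  ->  6 a_3 = 4 a_1 + 2 a_0 = 2  ->  a_3 = 1/3
  x^2: 12 a_4 - 5 a_2 - 2 a_1 = 0  ->  12 a_4 = 5 a_2 + 2 a_1 = 15/2  ->  a_4 = 5/8
Truncated series: y(x) = 1 + (3/2) x^2 + (1/3) x^3 + (5/8) x^4 + O(x^5).

a_0 = 1; a_1 = 0; a_2 = 3/2; a_3 = 1/3; a_4 = 5/8


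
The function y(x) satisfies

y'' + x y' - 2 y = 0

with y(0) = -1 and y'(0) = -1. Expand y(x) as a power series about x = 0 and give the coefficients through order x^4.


Ansatz: y(x) = sum_{n>=0} a_n x^n, so y'(x) = sum_{n>=1} n a_n x^(n-1) and y''(x) = sum_{n>=2} n(n-1) a_n x^(n-2).
Substitute into P(x) y'' + Q(x) y' + R(x) y = 0 with P(x) = 1, Q(x) = x, R(x) = -2, and match powers of x.
Initial conditions: a_0 = -1, a_1 = -1.
Setting the coefficient of each power of x to zero and solving order by order (substituting the coefficients already found):
  x^0: 2 a_2 - 2 a_0 = 0  ->  2 a_2 = 2 a_0 = -2  ->  a_2 = -1
  x^1: 6 a_3 - a_1 = 0  ->  6 a_3 = a_1 = -1  ->  a_3 = -1/6
  x^2: 12 a_4 = 0  ->  a_4 = 0
Truncated series: y(x) = -1 - x - x^2 - (1/6) x^3 + O(x^5).

a_0 = -1; a_1 = -1; a_2 = -1; a_3 = -1/6; a_4 = 0


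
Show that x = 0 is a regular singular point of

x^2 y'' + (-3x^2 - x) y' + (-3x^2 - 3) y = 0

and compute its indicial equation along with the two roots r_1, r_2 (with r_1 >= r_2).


Divide by x^2 to reach normal form y'' + P_1(x) y' + P_2(x) y = 0 with P_1(x) = -3 - 1/x and P_2(x) = -3 - 3/x^2.
x = 0 is a singular point because the y'-coefficient -3 - 1/x has a pole at x = 0 and the y-coefficient -3 - 3/x^2 has a pole at x = 0.
It is a regular singular point because x P_1(x) = p(x) = -3x - 1 and x^2 P_2(x) = q(x) = -3x^2 - 3 are polynomials, hence analytic at x = 0.
p(0) = -1,  q(0) = -3.
Indicial equation: r(r-1) + p(0) r + q(0) = 0, i.e. r^2 + (p(0) - 1) r + q(0) = 0, i.e. r^2 - 2 r - 3 = 0.
Discriminant: (-2)^2 - 4(-3) = 16, so r = (2 ± 4)/2.
Solving: r_1 = 3, r_2 = -1.

indicial: r^2 - 2 r - 3 = 0; roots r_1 = 3, r_2 = -1


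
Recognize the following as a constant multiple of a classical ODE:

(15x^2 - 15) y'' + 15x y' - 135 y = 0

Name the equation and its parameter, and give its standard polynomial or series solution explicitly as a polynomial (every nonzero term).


All three coefficients share the factor -15; dividing through by -15 gives  (1 - x^2) y'' - x y' + 9 y = 0.
This matches the Chebyshev equation (1 - x^2) y'' - x y' + n^2 y = 0 (note the -x y' term, not -2x y') with n^2 = 9, so n = 3; the polynomial solution is T_3(x).
With y = sum_k a_k x^k, matching x^k gives (k+2)(k+1) a_{k+2} = (k^2 - n^2) a_k = (k - 3)(k + 3) a_k. The right side vanishes at k = 3, so the series with the parity of 3 terminates at degree 3.
Standard normalization: leading coefficient of T_n is 2^(n-1), so a_3 = 2^2 = 4. Work downward with a_k = (k+1)(k+2) a_{k+2} / ((k - 3)(k + 3)):
  a_1 = (2)(3)(4) / ((1 - 3)(1 + 3)) = 24/(-8) = -3
Hence T_3(x) = 4 x^3 - 3 x.

T_3(x); series = 4 x^3 - 3 x


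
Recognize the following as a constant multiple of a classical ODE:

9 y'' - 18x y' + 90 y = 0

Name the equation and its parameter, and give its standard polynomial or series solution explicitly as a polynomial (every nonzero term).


All three coefficients share the factor 9; dividing through by 9 gives  y'' - 2x y' + 10 y = 0.
This matches the Hermite equation y'' - 2x y' + 2n y = 0 with 2n = 10, so n = 5; the polynomial solution is H_5(x).
With y = sum_k a_k x^k, matching x^k gives (k+2)(k+1) a_{k+2} = 2(k - n) a_k = 2(k - 5) a_k. The right side vanishes at k = 5, so the series with the parity of 5 terminates at degree 5.
Standard normalization: leading coefficient of H_n is 2^n, so a_5 = 2^5 = 32. Work downward with a_k = (k+1)(k+2) a_{k+2} / (2(k - n)):
  a_3 = (4)(5)(32) / (2(3 - 5)) = 640/(-4) = -160
  a_1 = (2)(3)(-160) / (2(1 - 5)) = -960/(-8) = 120
Hence H_5(x) = 32 x^5 - 160 x^3 + 120 x.

H_5(x); series = 32 x^5 - 160 x^3 + 120 x


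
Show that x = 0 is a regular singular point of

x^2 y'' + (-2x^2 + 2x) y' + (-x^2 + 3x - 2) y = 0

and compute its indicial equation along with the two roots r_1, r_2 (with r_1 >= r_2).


Divide by x^2 to reach normal form y'' + P_1(x) y' + P_2(x) y = 0 with P_1(x) = -2 + 2/x and P_2(x) = -1 + 3/x - 2/x^2.
x = 0 is a singular point because the y'-coefficient -2 + 2/x has a pole at x = 0 and the y-coefficient -1 + 3/x - 2/x^2 has a pole at x = 0.
It is a regular singular point because x P_1(x) = p(x) = 2 - 2x and x^2 P_2(x) = q(x) = -x^2 + 3x - 2 are polynomials, hence analytic at x = 0.
p(0) = 2,  q(0) = -2.
Indicial equation: r(r-1) + p(0) r + q(0) = 0, i.e. r^2 + (p(0) - 1) r + q(0) = 0, i.e. r^2 + 1 r - 2 = 0.
Discriminant: (1)^2 - 4(-2) = 9, so r = (-1 ± 3)/2.
Solving: r_1 = 1, r_2 = -2.

indicial: r^2 + 1 r - 2 = 0; roots r_1 = 1, r_2 = -2


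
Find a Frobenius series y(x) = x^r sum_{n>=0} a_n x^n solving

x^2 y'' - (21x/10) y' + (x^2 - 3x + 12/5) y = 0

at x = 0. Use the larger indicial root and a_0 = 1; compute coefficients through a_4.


Write in Frobenius form y'' + (p(x)/x) y' + (q(x)/x^2) y = 0:
  p(x) = -21/10,  q(x) = x^2 - 3x + 12/5.
Indicial equation: r(r-1) + (-21/10) r + (12/5) = 0 -> roots r_1 = 8/5, r_2 = 3/2.
Take r = r_1 = 8/5. Let y(x) = x^r sum_{n>=0} a_n x^n with a_0 = 1.
Substitute y = x^r sum a_n x^n and match x^{r+n}. The recurrence is
  D(n) a_n - 3 a_{n-1} + 1 a_{n-2} = 0,  where D(n) = (r+n)(r+n-1) + (-21/10)(r+n) + (12/5).
  a_n = [3 a_{n-1} - 1 a_{n-2}] / D(n).
Since the indicial polynomial factors as (r - r_1)(r - r_2), D(n) = (r_1 + n - r_1)(r_1 + n - r_2) = n(n + 1/10).
Evaluating step by step (a_0 = 1):
  n = 1: D(1) = 1(1 + 1/10) = 11/10; numerator = 3(1) = 3; a_1 = (3)/(11/10) = 30/11
  n = 2: D(2) = 2(2 + 1/10) = 21/5; numerator = 3(30/11) - 1(1) = 79/11; a_2 = (79/11)/(21/5) = 395/231
  n = 3: D(3) = 3(3 + 1/10) = 93/10; numerator = 3(395/231) - 1(30/11) = 185/77; a_3 = (185/77)/(93/10) = 1850/7161
  n = 4: D(4) = 4(4 + 1/10) = 82/5; numerator = 3(1850/7161) - 1(395/231) = -6695/7161; a_4 = (-6695/7161)/(82/5) = -33475/587202

r = 8/5; a_0 = 1; a_1 = 30/11; a_2 = 395/231; a_3 = 1850/7161; a_4 = -33475/587202


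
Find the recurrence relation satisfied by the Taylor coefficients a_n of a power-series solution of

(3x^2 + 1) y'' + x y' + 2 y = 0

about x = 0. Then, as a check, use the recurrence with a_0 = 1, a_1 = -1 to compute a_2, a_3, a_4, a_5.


Substitute y = sum_n a_n x^n.
(1 + 3 x^2) y'' contributes (n+2)(n+1) a_{n+2} + 3 n(n-1) a_n at x^n.
x y'(x) contributes n a_n at x^n.
2 y(x) contributes 2 a_n at x^n.
Matching x^n: (n+2)(n+1) a_{n+2} + (3 n(n-1) + n + 2) a_n = 0.
Thus a_{n+2} = (-3 n(n-1) - n - 2) / ((n+1)(n+2)) * a_n.

Check with a_0 = 1, a_1 = -1 (apply the recurrence for n = 0, 1, 2, 3): a_0 = 1, a_1 = -1, a_2 = -1, a_3 = 1/2, a_4 = 5/6, a_5 = -23/40.

a_(n+2) = (-3 n(n-1) - n - 2) / ((n+1)(n+2)) * a_n; check: a_0 = 1, a_1 = -1, a_2 = -1, a_3 = 1/2, a_4 = 5/6, a_5 = -23/40


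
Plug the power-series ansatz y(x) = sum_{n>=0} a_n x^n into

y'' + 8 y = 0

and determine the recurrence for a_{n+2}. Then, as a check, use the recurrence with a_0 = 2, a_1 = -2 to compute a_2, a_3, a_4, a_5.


Substitute y = sum_n a_n x^n into y'' + (const) y = 0.
y''(x) = sum_{n>=0} (n+2)(n+1) a_{n+2} x^n.
The ODE becomes sum_n [(n+2)(n+1) a_{n+2} + 8 a_n] x^n = 0.
Setting each coefficient to zero gives the recurrence:
  (n+2)(n+1) a_{n+2} + 8 a_n = 0,
  a_{n+2} = -8 / ((n+1)(n+2)) a_n.

Check with a_0 = 2, a_1 = -2 (apply the recurrence for n = 0, 1, 2, 3): a_0 = 2, a_1 = -2, a_2 = -8, a_3 = 8/3, a_4 = 16/3, a_5 = -16/15.

a_{n+2} = -8/((n+1)(n+2)) * a_n; check: a_0 = 2, a_1 = -2, a_2 = -8, a_3 = 8/3, a_4 = 16/3, a_5 = -16/15


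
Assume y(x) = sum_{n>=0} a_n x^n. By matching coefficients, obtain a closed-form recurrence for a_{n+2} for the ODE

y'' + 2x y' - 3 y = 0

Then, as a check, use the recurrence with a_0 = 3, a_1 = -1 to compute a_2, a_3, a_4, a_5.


Substitute y = sum_n a_n x^n.
y''(x) has coefficient (n+2)(n+1) a_{n+2} at x^n;
2 x y'(x) has coefficient 2 n a_n at x^n (shift);
-3 y(x) has coefficient -3 a_n at x^n.
Matching x^n: (n+2)(n+1) a_{n+2} + (2n - 3) a_n = 0.
Thus a_{n+2} = (-2n + 3) / ((n+1)(n+2)) * a_n.

Check with a_0 = 3, a_1 = -1 (apply the recurrence for n = 0, 1, 2, 3): a_0 = 3, a_1 = -1, a_2 = 9/2, a_3 = -1/6, a_4 = -3/8, a_5 = 1/40.

a_(n+2) = (-2n + 3) / ((n+1)(n+2)) * a_n; check: a_0 = 3, a_1 = -1, a_2 = 9/2, a_3 = -1/6, a_4 = -3/8, a_5 = 1/40


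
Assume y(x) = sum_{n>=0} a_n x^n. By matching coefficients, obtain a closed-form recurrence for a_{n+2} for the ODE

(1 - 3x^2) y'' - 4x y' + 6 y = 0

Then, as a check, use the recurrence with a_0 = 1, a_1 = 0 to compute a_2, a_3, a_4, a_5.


Substitute y = sum_n a_n x^n.
(1 - 3 x^2) y'' contributes (n+2)(n+1) a_{n+2} - 3 n(n-1) a_n at x^n.
-4 x y'(x) contributes -4 n a_n at x^n.
6 y(x) contributes 6 a_n at x^n.
Matching x^n: (n+2)(n+1) a_{n+2} + (-3 n(n-1) - 4 n + 6) a_n = 0.
Thus a_{n+2} = (3 n(n-1) + 4 n - 6) / ((n+1)(n+2)) * a_n.

Check with a_0 = 1, a_1 = 0 (apply the recurrence for n = 0, 1, 2, 3): a_0 = 1, a_1 = 0, a_2 = -3, a_3 = 0, a_4 = -2, a_5 = 0.

a_(n+2) = (3 n(n-1) + 4 n - 6) / ((n+1)(n+2)) * a_n; check: a_0 = 1, a_1 = 0, a_2 = -3, a_3 = 0, a_4 = -2, a_5 = 0


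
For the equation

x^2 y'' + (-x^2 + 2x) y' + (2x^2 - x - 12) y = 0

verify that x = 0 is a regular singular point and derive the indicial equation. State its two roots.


Divide by x^2 to reach normal form y'' + P_1(x) y' + P_2(x) y = 0 with P_1(x) = -1 + 2/x and P_2(x) = 2 - 1/x - 12/x^2.
x = 0 is a singular point because the y'-coefficient -1 + 2/x has a pole at x = 0 and the y-coefficient 2 - 1/x - 12/x^2 has a pole at x = 0.
It is a regular singular point because x P_1(x) = p(x) = 2 - x and x^2 P_2(x) = q(x) = 2x^2 - x - 12 are polynomials, hence analytic at x = 0.
p(0) = 2,  q(0) = -12.
Indicial equation: r(r-1) + p(0) r + q(0) = 0, i.e. r^2 + (p(0) - 1) r + q(0) = 0, i.e. r^2 + 1 r - 12 = 0.
Discriminant: (1)^2 - 4(-12) = 49, so r = (-1 ± 7)/2.
Solving: r_1 = 3, r_2 = -4.

indicial: r^2 + 1 r - 12 = 0; roots r_1 = 3, r_2 = -4


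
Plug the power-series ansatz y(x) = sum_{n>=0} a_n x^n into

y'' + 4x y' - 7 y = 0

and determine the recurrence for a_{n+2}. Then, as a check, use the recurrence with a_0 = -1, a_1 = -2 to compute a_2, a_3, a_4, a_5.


Substitute y = sum_n a_n x^n.
y''(x) has coefficient (n+2)(n+1) a_{n+2} at x^n;
4 x y'(x) has coefficient 4 n a_n at x^n (shift);
-7 y(x) has coefficient -7 a_n at x^n.
Matching x^n: (n+2)(n+1) a_{n+2} + (4n - 7) a_n = 0.
Thus a_{n+2} = (-4n + 7) / ((n+1)(n+2)) * a_n.

Check with a_0 = -1, a_1 = -2 (apply the recurrence for n = 0, 1, 2, 3): a_0 = -1, a_1 = -2, a_2 = -7/2, a_3 = -1, a_4 = 7/24, a_5 = 1/4.

a_(n+2) = (-4n + 7) / ((n+1)(n+2)) * a_n; check: a_0 = -1, a_1 = -2, a_2 = -7/2, a_3 = -1, a_4 = 7/24, a_5 = 1/4


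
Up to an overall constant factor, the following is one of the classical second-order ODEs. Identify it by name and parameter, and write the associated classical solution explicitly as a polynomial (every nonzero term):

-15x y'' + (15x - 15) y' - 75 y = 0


All three coefficients share the factor -15; dividing through by -15 gives  x y'' + (1 - x) y' + 5 y = 0.
This matches the Laguerre equation x y'' + (1 - x) y' + n y = 0 with n = 5; the polynomial solution is L_5(x).
With y = sum_k a_k x^k, matching x^k gives (k+1)k a_{k+1} + (k+1) a_{k+1} - k a_k + n a_k = 0, i.e. (k+1)^2 a_{k+1} = (k - n) a_k = (k - 5) a_k. The right side vanishes at k = 5, so the series terminates at degree 5.
Standard normalization L_n(0) = 1 gives a_0 = 1. Work upward with a_{k+1} = (k - 5) a_k / (k+1)^2:
  a_1 = (0 - 5)(1) / 1^2 = -5/1 = -5
  a_2 = (1 - 5)(-5) / 2^2 = 20/4 = 5
  a_3 = (2 - 5)(5) / 3^2 = -15/9 = -5/3
  a_4 = (3 - 5)(-5/3) / 4^2 = (10/3)/16 = 5/24
  a_5 = (4 - 5)(5/24) / 5^2 = (-5/24)/25 = -1/120
Hence L_5(x) = -x^5/120 + 5 x^4/24 - 5 x^3/3 + 5 x^2 - 5 x + 1.

L_5(x); series = -x^5/120 + 5 x^4/24 - 5 x^3/3 + 5 x^2 - 5 x + 1


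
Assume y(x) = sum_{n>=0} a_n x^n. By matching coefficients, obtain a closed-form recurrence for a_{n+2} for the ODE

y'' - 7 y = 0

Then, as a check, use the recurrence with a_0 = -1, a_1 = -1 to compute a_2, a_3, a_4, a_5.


Substitute y = sum_n a_n x^n into y'' + (const) y = 0.
y''(x) = sum_{n>=0} (n+2)(n+1) a_{n+2} x^n.
The ODE becomes sum_n [(n+2)(n+1) a_{n+2} - 7 a_n] x^n = 0.
Setting each coefficient to zero gives the recurrence:
  (n+2)(n+1) a_{n+2} - 7 a_n = 0,
  a_{n+2} = 7 / ((n+1)(n+2)) a_n.

Check with a_0 = -1, a_1 = -1 (apply the recurrence for n = 0, 1, 2, 3): a_0 = -1, a_1 = -1, a_2 = -7/2, a_3 = -7/6, a_4 = -49/24, a_5 = -49/120.

a_{n+2} = 7/((n+1)(n+2)) * a_n; check: a_0 = -1, a_1 = -1, a_2 = -7/2, a_3 = -7/6, a_4 = -49/24, a_5 = -49/120


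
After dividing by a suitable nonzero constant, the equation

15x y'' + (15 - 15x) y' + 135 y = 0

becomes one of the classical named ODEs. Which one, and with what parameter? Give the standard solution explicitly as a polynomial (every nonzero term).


All three coefficients share the factor 15; dividing through by 15 gives  x y'' + (1 - x) y' + 9 y = 0.
This matches the Laguerre equation x y'' + (1 - x) y' + n y = 0 with n = 9; the polynomial solution is L_9(x).
With y = sum_k a_k x^k, matching x^k gives (k+1)k a_{k+1} + (k+1) a_{k+1} - k a_k + n a_k = 0, i.e. (k+1)^2 a_{k+1} = (k - n) a_k = (k - 9) a_k. The right side vanishes at k = 9, so the series terminates at degree 9.
Standard normalization L_n(0) = 1 gives a_0 = 1. Work upward with a_{k+1} = (k - 9) a_k / (k+1)^2:
  a_1 = (0 - 9)(1) / 1^2 = -9/1 = -9
  a_2 = (1 - 9)(-9) / 2^2 = 72/4 = 18
  a_3 = (2 - 9)(18) / 3^2 = -126/9 = -14
  a_4 = (3 - 9)(-14) / 4^2 = 84/16 = 21/4
  a_5 = (4 - 9)(21/4) / 5^2 = (-105/4)/25 = -21/20
  a_6 = (5 - 9)(-21/20) / 6^2 = (21/5)/36 = 7/60
  a_7 = (6 - 9)(7/60) / 7^2 = (-7/20)/49 = -1/140
  a_8 = (7 - 9)(-1/140) / 8^2 = (1/70)/64 = 1/4480
  a_9 = (8 - 9)(1/4480) / 9^2 = (-1/4480)/81 = -1/362880
Hence L_9(x) = -x^9/362880 + x^8/4480 - x^7/140 + 7 x^6/60 - 21 x^5/20 + 21 x^4/4 - 14 x^3 + 18 x^2 - 9 x + 1.

L_9(x); series = -x^9/362880 + x^8/4480 - x^7/140 + 7 x^6/60 - 21 x^5/20 + 21 x^4/4 - 14 x^3 + 18 x^2 - 9 x + 1
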